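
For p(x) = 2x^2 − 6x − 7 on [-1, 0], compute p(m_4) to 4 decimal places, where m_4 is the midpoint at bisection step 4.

m = -0.5, p(m) = -3.5 (−); new bracket [-1, -0.5]
m = -0.75, p(m) = -1.375 (−); new bracket [-1, -0.75]
m = -0.875, p(m) = -0.21875 (−); new bracket [-1, -0.875]
m = -0.9375, p(m) = 0.3828 (+); new bracket [-0.9375, -0.875]

0.3828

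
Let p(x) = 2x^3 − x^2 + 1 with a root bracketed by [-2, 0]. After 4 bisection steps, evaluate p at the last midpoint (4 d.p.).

x = -1 gives p = -2, negative; keep [-1, 0]
x = -0.5 gives p = 0.5, positive; keep [-1, -0.5]
x = -0.75 gives p = -0.40625, negative; keep [-0.75, -0.5]
x = -0.625 gives p = 0.1211, positive; keep [-0.75, -0.625]

0.1211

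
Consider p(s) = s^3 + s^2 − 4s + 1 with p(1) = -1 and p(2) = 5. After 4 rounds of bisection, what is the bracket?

[1.375, 1.4375]

s = 1.5 gives p = 0.625, positive; keep [1, 1.5]
s = 1.25 gives p = -0.484375, negative; keep [1.25, 1.5]
s = 1.375 gives p = -0.009766, negative; keep [1.375, 1.5]
s = 1.4375 gives p = 0.2869, positive; keep [1.375, 1.4375]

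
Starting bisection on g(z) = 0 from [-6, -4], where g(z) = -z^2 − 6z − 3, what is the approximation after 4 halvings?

midpoint -5: g = 2 > 0 → [-6, -5]
midpoint -5.5: g = -0.25 < 0 → [-5.5, -5]
midpoint -5.25: g = 0.9375 > 0 → [-5.5, -5.25]
midpoint -5.375: g = 0.3594 > 0 → [-5.5, -5.375]

-5.375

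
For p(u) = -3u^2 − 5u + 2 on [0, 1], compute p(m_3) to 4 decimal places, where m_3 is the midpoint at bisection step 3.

-0.2969

p(0.5) = -1.25 < 0, so the root lies in [0, 0.5]
p(0.25) = 0.5625 > 0, so the root lies in [0.25, 0.5]
p(0.375) = -0.296875 < 0, so the root lies in [0.25, 0.375]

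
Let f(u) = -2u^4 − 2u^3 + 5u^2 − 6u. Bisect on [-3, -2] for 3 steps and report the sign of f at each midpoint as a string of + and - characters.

-++

f(-2.5) = -0.625 < 0, so the root lies in [-2.5, -2]
f(-2.25) = 10.335938 > 0, so the root lies in [-2.5, -2.25]
f(-2.375) = 5.612793 > 0, so the root lies in [-2.5, -2.375]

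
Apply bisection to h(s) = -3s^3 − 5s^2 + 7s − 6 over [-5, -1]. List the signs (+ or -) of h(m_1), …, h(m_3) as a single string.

+--

s = -3 gives h = 9, positive; keep [-3, -1]
s = -2 gives h = -16, negative; keep [-3, -2]
s = -2.5 gives h = -7.875, negative; keep [-3, -2.5]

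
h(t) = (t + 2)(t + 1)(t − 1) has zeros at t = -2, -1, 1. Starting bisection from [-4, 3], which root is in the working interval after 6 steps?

h(-0.5) = -1.125 < 0, so the root lies in [-0.5, 3]
h(1.25) = 1.828125 > 0, so the root lies in [-0.5, 1.25]
h(0.375) = -2.041016 < 0, so the root lies in [0.375, 1.25]
h(0.8125) = -0.9558 < 0, so the root lies in [0.8125, 1.25]
h(1.03125) = 0.1924 > 0, so the root lies in [0.8125, 1.03125]
h(0.921875) = -0.4387 < 0, so the root lies in [0.921875, 1.03125]

1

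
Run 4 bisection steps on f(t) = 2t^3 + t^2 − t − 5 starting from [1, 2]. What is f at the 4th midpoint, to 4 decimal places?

midpoint 1.5: f = 2.5 > 0 → [1, 1.5]
midpoint 1.25: f = -0.78125 < 0 → [1.25, 1.5]
midpoint 1.375: f = 0.714844 > 0 → [1.25, 1.375]
midpoint 1.3125: f = -0.0679 < 0 → [1.3125, 1.375]

-0.0679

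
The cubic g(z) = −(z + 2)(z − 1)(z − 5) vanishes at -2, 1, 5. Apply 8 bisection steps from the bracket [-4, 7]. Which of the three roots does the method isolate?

5

m = 1.5, g(m) = 6.125 (+); new bracket [1.5, 7]
m = 4.25, g(m) = 15.234375 (+); new bracket [4.25, 7]
m = 5.625, g(m) = -22.041016 (−); new bracket [4.25, 5.625]
m = 4.9375, g(m) = 1.7073 (+); new bracket [4.9375, 5.625]
m = 5.28125, g(m) = -8.7674 (−); new bracket [4.9375, 5.28125]
m = 5.109375, g(m) = -3.1954 (−); new bracket [4.9375, 5.109375]
m = 5.0234375, g(m) = -0.6623 (−); new bracket [4.9375, 5.0234375]
m = 4.98046875, g(m) = 0.5427 (+); new bracket [4.98046875, 5.0234375]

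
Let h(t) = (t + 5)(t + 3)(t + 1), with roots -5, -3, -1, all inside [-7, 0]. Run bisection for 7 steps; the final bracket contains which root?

h(-3.5) = 1.875 > 0, so the root lies in [-7, -3.5]
h(-5.25) = -2.390625 < 0, so the root lies in [-5.25, -3.5]
h(-4.375) = 2.900391 > 0, so the root lies in [-5.25, -4.375]
h(-4.8125) = 1.2957 > 0, so the root lies in [-5.25, -4.8125]
h(-5.03125) = -0.2559 < 0, so the root lies in [-5.03125, -4.8125]
h(-4.921875) = 0.5889 > 0, so the root lies in [-5.03125, -4.921875]
h(-4.9765625) = 0.1842 > 0, so the root lies in [-5.03125, -4.9765625]

-5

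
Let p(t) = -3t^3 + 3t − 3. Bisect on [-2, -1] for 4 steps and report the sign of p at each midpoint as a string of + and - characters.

m = -1.5, p(m) = 2.625 (+); new bracket [-1.5, -1]
m = -1.25, p(m) = -0.890625 (−); new bracket [-1.5, -1.25]
m = -1.375, p(m) = 0.673828 (+); new bracket [-1.375, -1.25]
m = -1.3125, p(m) = -0.1545 (−); new bracket [-1.375, -1.3125]

+-+-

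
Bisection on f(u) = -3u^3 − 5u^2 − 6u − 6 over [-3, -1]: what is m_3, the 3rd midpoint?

-1.25

u = -2 gives f = 10, positive; keep [-2, -1]
u = -1.5 gives f = 1.875, positive; keep [-1.5, -1]
u = -1.25 gives f = -0.453125, negative; keep [-1.5, -1.25]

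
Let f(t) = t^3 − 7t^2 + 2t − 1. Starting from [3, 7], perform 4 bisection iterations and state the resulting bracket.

midpoint 5: f = -41 < 0 → [5, 7]
midpoint 6: f = -25 < 0 → [6, 7]
midpoint 6.5: f = -9.125 < 0 → [6.5, 7]
midpoint 6.75: f = 1.1094 > 0 → [6.5, 6.75]

[6.5, 6.75]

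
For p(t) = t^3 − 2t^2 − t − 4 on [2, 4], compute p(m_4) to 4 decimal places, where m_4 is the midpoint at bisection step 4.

m = 3, p(m) = 2 (+); new bracket [2, 3]
m = 2.5, p(m) = -3.375 (−); new bracket [2.5, 3]
m = 2.75, p(m) = -1.078125 (−); new bracket [2.75, 3]
m = 2.875, p(m) = 0.3574 (+); new bracket [2.75, 2.875]

0.3574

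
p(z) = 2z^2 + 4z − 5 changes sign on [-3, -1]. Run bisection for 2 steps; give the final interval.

p(-2) = -5 < 0, so the root lies in [-3, -2]
p(-2.5) = -2.5 < 0, so the root lies in [-3, -2.5]

[-3, -2.5]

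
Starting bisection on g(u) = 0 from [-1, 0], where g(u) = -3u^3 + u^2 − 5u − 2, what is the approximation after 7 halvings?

-0.3515625

u = -0.5 gives g = 1.125, positive; keep [-0.5, 0]
u = -0.25 gives g = -0.640625, negative; keep [-0.5, -0.25]
u = -0.375 gives g = 0.173828, positive; keep [-0.375, -0.25]
u = -0.3125 gives g = -0.2483, negative; keep [-0.375, -0.3125]
u = -0.34375 gives g = -0.0412, negative; keep [-0.375, -0.34375]
u = -0.359375 gives g = 0.0653, positive; keep [-0.359375, -0.34375]
u = -0.3515625 gives g = 0.0118, positive; keep [-0.3515625, -0.34375]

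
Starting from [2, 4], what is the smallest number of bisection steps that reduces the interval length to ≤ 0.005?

9

Width after n steps is 2/2^n. Need 2^n ≥ 2/0.005 = 400.
2^8 = 256 < 400 ≤ 2^9 = 512, so n = 9.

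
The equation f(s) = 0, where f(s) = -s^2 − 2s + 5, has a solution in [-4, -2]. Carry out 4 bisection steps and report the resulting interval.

m = -3, f(m) = 2 (+); new bracket [-4, -3]
m = -3.5, f(m) = -0.25 (−); new bracket [-3.5, -3]
m = -3.25, f(m) = 0.9375 (+); new bracket [-3.5, -3.25]
m = -3.375, f(m) = 0.3594 (+); new bracket [-3.5, -3.375]

[-3.5, -3.375]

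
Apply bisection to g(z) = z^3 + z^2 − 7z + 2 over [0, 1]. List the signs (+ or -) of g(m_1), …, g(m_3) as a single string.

-+-

m = 0.5, g(m) = -1.125 (−); new bracket [0, 0.5]
m = 0.25, g(m) = 0.328125 (+); new bracket [0.25, 0.5]
m = 0.375, g(m) = -0.431641 (−); new bracket [0.25, 0.375]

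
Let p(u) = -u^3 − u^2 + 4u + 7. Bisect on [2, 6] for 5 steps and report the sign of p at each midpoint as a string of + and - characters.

m = 4, p(m) = -57 (−); new bracket [2, 4]
m = 3, p(m) = -17 (−); new bracket [2, 3]
m = 2.5, p(m) = -4.875 (−); new bracket [2, 2.5]
m = 2.25, p(m) = -0.4531 (−); new bracket [2, 2.25]
m = 2.125, p(m) = 1.3887 (+); new bracket [2.125, 2.25]

----+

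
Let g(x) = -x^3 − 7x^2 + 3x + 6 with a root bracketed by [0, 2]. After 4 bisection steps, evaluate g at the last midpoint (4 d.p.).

m = 1, g(m) = 1 (+); new bracket [1, 2]
m = 1.5, g(m) = -8.625 (−); new bracket [1, 1.5]
m = 1.25, g(m) = -3.140625 (−); new bracket [1, 1.25]
m = 1.125, g(m) = -0.9082 (−); new bracket [1, 1.125]

-0.9082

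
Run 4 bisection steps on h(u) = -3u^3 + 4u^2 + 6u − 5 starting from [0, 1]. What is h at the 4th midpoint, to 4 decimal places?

u = 0.5 gives h = -1.375, negative; keep [0.5, 1]
u = 0.75 gives h = 0.484375, positive; keep [0.5, 0.75]
u = 0.625 gives h = -0.419922, negative; keep [0.625, 0.75]
u = 0.6875 gives h = 0.0408, positive; keep [0.625, 0.6875]

0.0408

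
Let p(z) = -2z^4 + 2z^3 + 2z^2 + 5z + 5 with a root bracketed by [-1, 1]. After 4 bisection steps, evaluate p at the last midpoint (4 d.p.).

p(0) = 5 > 0, so the root lies in [-1, 0]
p(-0.5) = 2.625 > 0, so the root lies in [-1, -0.5]
p(-0.75) = 0.898438 > 0, so the root lies in [-1, -0.75]
p(-0.875) = -0.356 < 0, so the root lies in [-0.875, -0.75]

-0.3560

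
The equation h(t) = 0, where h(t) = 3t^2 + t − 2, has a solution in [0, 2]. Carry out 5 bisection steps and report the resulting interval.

t = 1 gives h = 2, positive; keep [0, 1]
t = 0.5 gives h = -0.75, negative; keep [0.5, 1]
t = 0.75 gives h = 0.4375, positive; keep [0.5, 0.75]
t = 0.625 gives h = -0.2031, negative; keep [0.625, 0.75]
t = 0.6875 gives h = 0.1055, positive; keep [0.625, 0.6875]

[0.625, 0.6875]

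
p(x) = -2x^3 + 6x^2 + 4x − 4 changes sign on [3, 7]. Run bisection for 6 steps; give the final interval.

[3.375, 3.4375]

x = 5 gives p = -84, negative; keep [3, 5]
x = 4 gives p = -20, negative; keep [3, 4]
x = 3.5 gives p = -2.25, negative; keep [3, 3.5]
x = 3.25 gives p = 3.7188, positive; keep [3.25, 3.5]
x = 3.375 gives p = 0.957, positive; keep [3.375, 3.5]
x = 3.4375 gives p = -0.5894, negative; keep [3.375, 3.4375]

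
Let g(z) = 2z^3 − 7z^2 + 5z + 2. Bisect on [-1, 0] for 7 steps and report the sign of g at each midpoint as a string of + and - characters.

-+---++

m = -0.5, g(m) = -2.5 (−); new bracket [-0.5, 0]
m = -0.25, g(m) = 0.28125 (+); new bracket [-0.5, -0.25]
m = -0.375, g(m) = -0.964844 (−); new bracket [-0.375, -0.25]
m = -0.3125, g(m) = -0.3071 (−); new bracket [-0.3125, -0.25]
m = -0.28125, g(m) = -0.0045 (−); new bracket [-0.28125, -0.25]
m = -0.265625, g(m) = 0.1405 (+); new bracket [-0.28125, -0.265625]
m = -0.2734375, g(m) = 0.0685 (+); new bracket [-0.28125, -0.2734375]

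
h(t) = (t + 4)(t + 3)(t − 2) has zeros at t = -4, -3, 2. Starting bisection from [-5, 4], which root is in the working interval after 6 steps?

2

midpoint -0.5: h = -21.875 < 0 → [-0.5, 4]
midpoint 1.75: h = -6.828125 < 0 → [1.75, 4]
midpoint 2.875: h = 35.341797 > 0 → [1.75, 2.875]
midpoint 2.3125: h = 10.4797 > 0 → [1.75, 2.3125]
midpoint 2.03125: h = 0.9483 > 0 → [1.75, 2.03125]
midpoint 1.890625: h = -3.151 < 0 → [1.890625, 2.03125]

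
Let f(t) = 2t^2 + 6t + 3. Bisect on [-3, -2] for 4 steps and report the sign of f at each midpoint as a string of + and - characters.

t = -2.5 gives f = 0.5, positive; keep [-2.5, -2]
t = -2.25 gives f = -0.375, negative; keep [-2.5, -2.25]
t = -2.375 gives f = 0.03125, positive; keep [-2.375, -2.25]
t = -2.3125 gives f = -0.1797, negative; keep [-2.375, -2.3125]

+-+-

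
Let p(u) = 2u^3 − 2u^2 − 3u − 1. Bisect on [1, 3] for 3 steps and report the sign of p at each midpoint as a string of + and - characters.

m = 2, p(m) = 1 (+); new bracket [1, 2]
m = 1.5, p(m) = -3.25 (−); new bracket [1.5, 2]
m = 1.75, p(m) = -1.65625 (−); new bracket [1.75, 2]

+--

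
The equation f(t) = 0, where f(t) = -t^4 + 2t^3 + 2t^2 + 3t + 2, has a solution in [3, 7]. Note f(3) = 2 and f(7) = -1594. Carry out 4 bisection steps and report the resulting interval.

t = 5 gives f = -308, negative; keep [3, 5]
t = 4 gives f = -82, negative; keep [3, 4]
t = 3.5 gives f = -27.3125, negative; keep [3, 3.5]
t = 3.25 gives f = -10.0352, negative; keep [3, 3.25]

[3, 3.25]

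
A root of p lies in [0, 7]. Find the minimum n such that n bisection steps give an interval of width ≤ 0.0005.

14

Width after n steps is 7/2^n. Need 2^n ≥ 7/0.0005 = 14000.
2^13 = 8192 < 14000 ≤ 2^14 = 16384, so n = 14.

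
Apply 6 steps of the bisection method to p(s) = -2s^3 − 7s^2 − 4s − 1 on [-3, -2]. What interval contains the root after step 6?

s = -2.5 gives p = -3.5, negative; keep [-3, -2.5]
s = -2.75 gives p = -1.34375, negative; keep [-3, -2.75]
s = -2.875 gives p = 0.167969, positive; keep [-2.875, -2.75]
s = -2.8125 gives p = -0.6265, negative; keep [-2.875, -2.8125]
s = -2.84375 gives p = -0.2391, negative; keep [-2.875, -2.84375]
s = -2.859375 gives p = -0.038, negative; keep [-2.875, -2.859375]

[-2.875, -2.859375]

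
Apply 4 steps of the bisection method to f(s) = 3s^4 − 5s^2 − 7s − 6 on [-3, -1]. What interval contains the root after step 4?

[-1.125, -1]

s = -2 gives f = 36, positive; keep [-2, -1]
s = -1.5 gives f = 8.4375, positive; keep [-1.5, -1]
s = -1.25 gives f = 2.261719, positive; keep [-1.25, -1]
s = -1.125 gives f = 0.3523, positive; keep [-1.125, -1]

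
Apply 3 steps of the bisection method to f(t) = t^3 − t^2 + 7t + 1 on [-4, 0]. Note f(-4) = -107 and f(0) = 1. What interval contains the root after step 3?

m = -2, f(m) = -25 (−); new bracket [-2, 0]
m = -1, f(m) = -8 (−); new bracket [-1, 0]
m = -0.5, f(m) = -2.875 (−); new bracket [-0.5, 0]

[-0.5, 0]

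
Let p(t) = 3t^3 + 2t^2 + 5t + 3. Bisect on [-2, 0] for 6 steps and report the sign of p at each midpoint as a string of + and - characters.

m = -1, p(m) = -3 (−); new bracket [-1, 0]
m = -0.5, p(m) = 0.625 (+); new bracket [-1, -0.5]
m = -0.75, p(m) = -0.890625 (−); new bracket [-0.75, -0.5]
m = -0.625, p(m) = -0.0762 (−); new bracket [-0.625, -0.5]
m = -0.5625, p(m) = 0.2864 (+); new bracket [-0.625, -0.5625]
m = -0.59375, p(m) = 0.1084 (+); new bracket [-0.625, -0.59375]

-+--++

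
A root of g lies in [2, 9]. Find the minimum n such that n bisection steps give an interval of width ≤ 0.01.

10

Width after n steps is 7/2^n. Need 2^n ≥ 7/0.01 = 700.
2^9 = 512 < 700 ≤ 2^10 = 1024, so n = 10.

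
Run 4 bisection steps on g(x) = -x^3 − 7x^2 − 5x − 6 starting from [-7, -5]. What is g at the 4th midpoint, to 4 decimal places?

x = -6 gives g = -12, negative; keep [-7, -6]
x = -6.5 gives g = 5.375, positive; keep [-6.5, -6]
x = -6.25 gives g = -4.046875, negative; keep [-6.5, -6.25]
x = -6.375 gives g = 0.4746, positive; keep [-6.375, -6.25]

0.4746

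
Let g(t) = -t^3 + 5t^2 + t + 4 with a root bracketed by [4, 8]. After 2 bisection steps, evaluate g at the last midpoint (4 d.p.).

9.0000

midpoint 6: g = -26 < 0 → [4, 6]
midpoint 5: g = 9 > 0 → [5, 6]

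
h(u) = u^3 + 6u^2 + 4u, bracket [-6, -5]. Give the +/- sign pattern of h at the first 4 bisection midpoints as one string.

h(-5.5) = -6.875 < 0, so the root lies in [-5.5, -5]
h(-5.25) = -0.328125 < 0, so the root lies in [-5.25, -5]
h(-5.125) = 2.482422 > 0, so the root lies in [-5.25, -5.125]
h(-5.1875) = 1.1145 > 0, so the root lies in [-5.25, -5.1875]

--++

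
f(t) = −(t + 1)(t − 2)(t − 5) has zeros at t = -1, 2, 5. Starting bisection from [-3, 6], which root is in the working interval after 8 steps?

-1

f(1.5) = -4.375 < 0, so the root lies in [-3, 1.5]
f(-0.75) = -3.953125 < 0, so the root lies in [-3, -0.75]
f(-1.875) = 23.310547 > 0, so the root lies in [-1.875, -0.75]
f(-1.3125) = 6.5344 > 0, so the root lies in [-1.3125, -0.75]
f(-1.03125) = 0.5713 > 0, so the root lies in [-1.03125, -0.75]
f(-0.890625) = -1.8624 < 0, so the root lies in [-1.03125, -0.890625]
f(-0.9609375) = -0.6895 < 0, so the root lies in [-1.03125, -0.9609375]
f(-0.99609375) = -0.0702 < 0, so the root lies in [-1.03125, -0.99609375]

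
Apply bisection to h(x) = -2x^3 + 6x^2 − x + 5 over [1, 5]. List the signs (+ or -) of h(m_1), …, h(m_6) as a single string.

m = 3, h(m) = 2 (+); new bracket [3, 5]
m = 4, h(m) = -31 (−); new bracket [3, 4]
m = 3.5, h(m) = -10.75 (−); new bracket [3, 3.5]
m = 3.25, h(m) = -3.5312 (−); new bracket [3, 3.25]
m = 3.125, h(m) = -0.5664 (−); new bracket [3, 3.125]
m = 3.0625, h(m) = 0.7651 (+); new bracket [3.0625, 3.125]

+----+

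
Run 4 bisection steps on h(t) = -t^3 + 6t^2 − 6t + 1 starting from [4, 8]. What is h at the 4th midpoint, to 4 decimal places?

0.7031

t = 6 gives h = -35, negative; keep [4, 6]
t = 5 gives h = -4, negative; keep [4, 5]
t = 4.5 gives h = 4.375, positive; keep [4.5, 5]
t = 4.75 gives h = 0.7031, positive; keep [4.75, 5]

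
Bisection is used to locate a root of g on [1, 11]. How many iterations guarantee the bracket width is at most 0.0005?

15

Width after n steps is 10/2^n. Need 2^n ≥ 10/0.0005 = 20000.
2^14 = 16384 < 20000 ≤ 2^15 = 32768, so n = 15.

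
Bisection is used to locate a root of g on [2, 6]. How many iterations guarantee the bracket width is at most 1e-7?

26

Width after n steps is 4/2^n. Need 2^n ≥ 4/1e-7 = 40000000.
2^25 = 33554432 < 40000000 ≤ 2^26 = 67108864, so n = 26.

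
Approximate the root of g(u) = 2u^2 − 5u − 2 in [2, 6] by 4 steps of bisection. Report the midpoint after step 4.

u = 4 gives g = 10, positive; keep [2, 4]
u = 3 gives g = 1, positive; keep [2, 3]
u = 2.5 gives g = -2, negative; keep [2.5, 3]
u = 2.75 gives g = -0.625, negative; keep [2.75, 3]

2.75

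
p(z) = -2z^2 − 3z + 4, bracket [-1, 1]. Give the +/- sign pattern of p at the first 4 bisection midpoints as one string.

+++-

midpoint 0: p = 4 > 0 → [0, 1]
midpoint 0.5: p = 2 > 0 → [0.5, 1]
midpoint 0.75: p = 0.625 > 0 → [0.75, 1]
midpoint 0.875: p = -0.1562 < 0 → [0.75, 0.875]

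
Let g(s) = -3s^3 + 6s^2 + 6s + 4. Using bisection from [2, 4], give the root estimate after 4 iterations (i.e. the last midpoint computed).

2.875

m = 3, g(m) = -5 (−); new bracket [2, 3]
m = 2.5, g(m) = 9.625 (+); new bracket [2.5, 3]
m = 2.75, g(m) = 3.484375 (+); new bracket [2.75, 3]
m = 2.875, g(m) = -0.4473 (−); new bracket [2.75, 2.875]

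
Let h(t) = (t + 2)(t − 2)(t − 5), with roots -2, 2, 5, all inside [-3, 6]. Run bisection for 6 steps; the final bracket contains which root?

m = 1.5, h(m) = 6.125 (+); new bracket [-3, 1.5]
m = -0.75, h(m) = 19.765625 (+); new bracket [-3, -0.75]
m = -1.875, h(m) = 3.330078 (+); new bracket [-3, -1.875]
m = -2.4375, h(m) = -14.4392 (−); new bracket [-2.4375, -1.875]
m = -2.15625, h(m) = -4.6474 (−); new bracket [-2.15625, -1.875]
m = -2.015625, h(m) = -0.4402 (−); new bracket [-2.015625, -1.875]

-2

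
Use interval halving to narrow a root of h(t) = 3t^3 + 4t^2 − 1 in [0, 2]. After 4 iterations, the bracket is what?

[0.375, 0.5]

m = 1, h(m) = 6 (+); new bracket [0, 1]
m = 0.5, h(m) = 0.375 (+); new bracket [0, 0.5]
m = 0.25, h(m) = -0.703125 (−); new bracket [0.25, 0.5]
m = 0.375, h(m) = -0.2793 (−); new bracket [0.375, 0.5]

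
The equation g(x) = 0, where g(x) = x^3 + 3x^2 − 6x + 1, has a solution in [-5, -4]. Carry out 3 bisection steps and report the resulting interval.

[-4.5, -4.375]

g(-4.5) = -2.375 < 0, so the root lies in [-4.5, -4]
g(-4.25) = 3.921875 > 0, so the root lies in [-4.5, -4.25]
g(-4.375) = 0.931641 > 0, so the root lies in [-4.5, -4.375]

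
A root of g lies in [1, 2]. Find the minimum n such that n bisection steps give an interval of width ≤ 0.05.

Width after n steps is 1/2^n. Need 2^n ≥ 1/0.05 = 20.
2^4 = 16 < 20 ≤ 2^5 = 32, so n = 5.

5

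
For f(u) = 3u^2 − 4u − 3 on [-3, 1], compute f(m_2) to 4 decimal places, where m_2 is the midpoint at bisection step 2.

-3.0000

midpoint -1: f = 4 > 0 → [-1, 1]
midpoint 0: f = -3 < 0 → [-1, 0]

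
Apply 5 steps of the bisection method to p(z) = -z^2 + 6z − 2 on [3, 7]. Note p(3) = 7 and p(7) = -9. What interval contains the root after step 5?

midpoint 5: p = 3 > 0 → [5, 7]
midpoint 6: p = -2 < 0 → [5, 6]
midpoint 5.5: p = 0.75 > 0 → [5.5, 6]
midpoint 5.75: p = -0.5625 < 0 → [5.5, 5.75]
midpoint 5.625: p = 0.1094 > 0 → [5.625, 5.75]

[5.625, 5.75]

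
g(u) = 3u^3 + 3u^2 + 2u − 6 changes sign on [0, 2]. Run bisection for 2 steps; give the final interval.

[0.5, 1]

m = 1, g(m) = 2 (+); new bracket [0, 1]
m = 0.5, g(m) = -3.875 (−); new bracket [0.5, 1]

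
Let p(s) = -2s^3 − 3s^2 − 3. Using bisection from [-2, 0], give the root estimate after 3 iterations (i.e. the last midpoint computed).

-1.75

midpoint -1: p = -4 < 0 → [-2, -1]
midpoint -1.5: p = -3 < 0 → [-2, -1.5]
midpoint -1.75: p = -1.46875 < 0 → [-2, -1.75]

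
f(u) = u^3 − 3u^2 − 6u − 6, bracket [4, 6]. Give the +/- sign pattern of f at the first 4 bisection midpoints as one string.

+-++

midpoint 5: f = 14 > 0 → [4, 5]
midpoint 4.5: f = -2.625 < 0 → [4.5, 5]
midpoint 4.75: f = 4.984375 > 0 → [4.5, 4.75]
midpoint 4.625: f = 1.0098 > 0 → [4.5, 4.625]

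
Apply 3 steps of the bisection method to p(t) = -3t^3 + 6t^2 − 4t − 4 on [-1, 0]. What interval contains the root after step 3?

[-0.625, -0.5]

m = -0.5, p(m) = -0.125 (−); new bracket [-1, -0.5]
m = -0.75, p(m) = 3.640625 (+); new bracket [-0.75, -0.5]
m = -0.625, p(m) = 1.576172 (+); new bracket [-0.625, -0.5]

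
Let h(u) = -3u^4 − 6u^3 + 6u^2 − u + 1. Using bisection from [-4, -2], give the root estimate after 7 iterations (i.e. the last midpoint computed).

midpoint -3: h = -23 < 0 → [-3, -2]
midpoint -2.5: h = 17.5625 > 0 → [-3, -2.5]
midpoint -2.75: h = 2.332031 > 0 → [-3, -2.75]
midpoint -2.875: h = -8.9109 < 0 → [-2.875, -2.75]
midpoint -2.8125: h = -2.9544 < 0 → [-2.8125, -2.75]
midpoint -2.78125: h = -0.23 < 0 → [-2.78125, -2.75]
midpoint -2.765625: h = 1.071 > 0 → [-2.78125, -2.765625]

-2.765625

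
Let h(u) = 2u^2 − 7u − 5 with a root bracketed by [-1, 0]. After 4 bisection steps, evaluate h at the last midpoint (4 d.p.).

h(-0.5) = -1 < 0, so the root lies in [-1, -0.5]
h(-0.75) = 1.375 > 0, so the root lies in [-0.75, -0.5]
h(-0.625) = 0.15625 > 0, so the root lies in [-0.625, -0.5]
h(-0.5625) = -0.4297 < 0, so the root lies in [-0.625, -0.5625]

-0.4297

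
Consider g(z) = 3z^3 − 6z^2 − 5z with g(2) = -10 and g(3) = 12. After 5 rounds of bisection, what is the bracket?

midpoint 2.5: g = -3.125 < 0 → [2.5, 3]
midpoint 2.75: g = 3.265625 > 0 → [2.5, 2.75]
midpoint 2.625: g = -0.205078 < 0 → [2.625, 2.75]
midpoint 2.6875: g = 1.4592 > 0 → [2.625, 2.6875]
midpoint 2.65625: g = 0.6096 > 0 → [2.625, 2.65625]

[2.625, 2.65625]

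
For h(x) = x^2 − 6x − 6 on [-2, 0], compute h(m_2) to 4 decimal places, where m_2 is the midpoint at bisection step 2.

-2.7500

m = -1, h(m) = 1 (+); new bracket [-1, 0]
m = -0.5, h(m) = -2.75 (−); new bracket [-1, -0.5]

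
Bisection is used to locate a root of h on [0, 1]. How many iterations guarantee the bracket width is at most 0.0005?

Width after n steps is 1/2^n. Need 2^n ≥ 1/0.0005 = 2000.
2^10 = 1024 < 2000 ≤ 2^11 = 2048, so n = 11.

11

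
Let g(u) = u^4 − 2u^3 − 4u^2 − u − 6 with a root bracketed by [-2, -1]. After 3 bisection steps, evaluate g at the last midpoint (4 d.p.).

0.6174

midpoint -1.5: g = -1.6875 < 0 → [-2, -1.5]
midpoint -1.75: g = 3.597656 > 0 → [-1.75, -1.5]
midpoint -1.625: g = 0.617432 > 0 → [-1.625, -1.5]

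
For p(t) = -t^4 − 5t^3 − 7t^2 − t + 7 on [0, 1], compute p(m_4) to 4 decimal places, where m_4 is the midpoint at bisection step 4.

1.1557

m = 0.5, p(m) = 4.0625 (+); new bracket [0.5, 1]
m = 0.75, p(m) = -0.113281 (−); new bracket [0.5, 0.75]
m = 0.625, p(m) = 2.267334 (+); new bracket [0.625, 0.75]
m = 0.6875, p(m) = 1.1557 (+); new bracket [0.6875, 0.75]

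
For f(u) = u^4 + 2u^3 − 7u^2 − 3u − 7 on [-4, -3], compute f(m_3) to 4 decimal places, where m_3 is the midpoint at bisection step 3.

m = -3.5, f(m) = -17.9375 (−); new bracket [-4, -3.5]
m = -3.75, f(m) = -1.902344 (−); new bracket [-4, -3.75]
m = -3.875, f(m) = 8.613525 (+); new bracket [-3.875, -3.75]

8.6135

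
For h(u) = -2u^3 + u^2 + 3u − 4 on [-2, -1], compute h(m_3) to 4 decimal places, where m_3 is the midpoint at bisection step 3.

m = -1.5, h(m) = 0.5 (+); new bracket [-1.5, -1]
m = -1.25, h(m) = -2.28125 (−); new bracket [-1.5, -1.25]
m = -1.375, h(m) = -1.035156 (−); new bracket [-1.5, -1.375]

-1.0352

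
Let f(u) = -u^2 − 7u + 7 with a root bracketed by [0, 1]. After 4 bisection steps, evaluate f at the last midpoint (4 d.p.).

f(0.5) = 3.25 > 0, so the root lies in [0.5, 1]
f(0.75) = 1.1875 > 0, so the root lies in [0.75, 1]
f(0.875) = 0.109375 > 0, so the root lies in [0.875, 1]
f(0.9375) = -0.4414 < 0, so the root lies in [0.875, 0.9375]

-0.4414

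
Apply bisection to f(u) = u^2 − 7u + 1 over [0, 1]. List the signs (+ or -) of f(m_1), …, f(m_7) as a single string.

u = 0.5 gives f = -2.25, negative; keep [0, 0.5]
u = 0.25 gives f = -0.6875, negative; keep [0, 0.25]
u = 0.125 gives f = 0.140625, positive; keep [0.125, 0.25]
u = 0.1875 gives f = -0.2773, negative; keep [0.125, 0.1875]
u = 0.15625 gives f = -0.0693, negative; keep [0.125, 0.15625]
u = 0.140625 gives f = 0.0354, positive; keep [0.140625, 0.15625]
u = 0.1484375 gives f = -0.017, negative; keep [0.140625, 0.1484375]

--+--+-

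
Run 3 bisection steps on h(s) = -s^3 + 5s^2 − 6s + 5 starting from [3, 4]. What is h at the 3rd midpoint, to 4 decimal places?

h(3.5) = 2.375 > 0, so the root lies in [3.5, 4]
h(3.75) = 0.078125 > 0, so the root lies in [3.75, 4]
h(3.875) = -1.357422 < 0, so the root lies in [3.75, 3.875]

-1.3574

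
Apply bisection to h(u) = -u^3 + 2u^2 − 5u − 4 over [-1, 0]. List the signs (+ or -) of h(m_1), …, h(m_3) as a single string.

u = -0.5 gives h = -0.875, negative; keep [-1, -0.5]
u = -0.75 gives h = 1.296875, positive; keep [-0.75, -0.5]
u = -0.625 gives h = 0.150391, positive; keep [-0.625, -0.5]

-++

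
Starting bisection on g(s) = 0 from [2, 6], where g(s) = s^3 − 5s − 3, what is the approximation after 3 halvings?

2.5

g(4) = 41 > 0, so the root lies in [2, 4]
g(3) = 9 > 0, so the root lies in [2, 3]
g(2.5) = 0.125 > 0, so the root lies in [2, 2.5]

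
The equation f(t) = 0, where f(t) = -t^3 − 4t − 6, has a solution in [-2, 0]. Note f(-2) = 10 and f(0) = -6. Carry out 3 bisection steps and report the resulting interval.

[-1.25, -1]

m = -1, f(m) = -1 (−); new bracket [-2, -1]
m = -1.5, f(m) = 3.375 (+); new bracket [-1.5, -1]
m = -1.25, f(m) = 0.953125 (+); new bracket [-1.25, -1]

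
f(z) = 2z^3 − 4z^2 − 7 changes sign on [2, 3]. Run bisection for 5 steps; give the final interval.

m = 2.5, f(m) = -0.75 (−); new bracket [2.5, 3]
m = 2.75, f(m) = 4.34375 (+); new bracket [2.5, 2.75]
m = 2.625, f(m) = 1.613281 (+); new bracket [2.5, 2.625]
m = 2.5625, f(m) = 0.3872 (+); new bracket [2.5, 2.5625]
m = 2.53125, f(m) = -0.1923 (−); new bracket [2.53125, 2.5625]

[2.53125, 2.5625]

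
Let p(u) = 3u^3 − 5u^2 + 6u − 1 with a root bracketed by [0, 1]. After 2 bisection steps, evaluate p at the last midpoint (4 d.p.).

0.2344

u = 0.5 gives p = 1.125, positive; keep [0, 0.5]
u = 0.25 gives p = 0.234375, positive; keep [0, 0.25]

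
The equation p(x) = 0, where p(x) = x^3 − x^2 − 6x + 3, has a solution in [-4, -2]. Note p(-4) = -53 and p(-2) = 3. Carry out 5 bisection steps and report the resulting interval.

x = -3 gives p = -15, negative; keep [-3, -2]
x = -2.5 gives p = -3.875, negative; keep [-2.5, -2]
x = -2.25 gives p = 0.046875, positive; keep [-2.5, -2.25]
x = -2.375 gives p = -1.7871, negative; keep [-2.375, -2.25]
x = -2.3125 gives p = -0.8391, negative; keep [-2.3125, -2.25]

[-2.3125, -2.25]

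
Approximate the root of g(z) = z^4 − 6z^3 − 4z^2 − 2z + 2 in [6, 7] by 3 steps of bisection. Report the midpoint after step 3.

6.625

midpoint 6.5: g = -42.6875 < 0 → [6.5, 7]
midpoint 6.75: g = 36.910156 > 0 → [6.5, 6.75]
midpoint 6.625: g = -5.077881 < 0 → [6.625, 6.75]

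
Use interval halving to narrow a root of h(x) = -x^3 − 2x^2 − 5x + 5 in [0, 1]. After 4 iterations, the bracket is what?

[0.6875, 0.75]

h(0.5) = 1.875 > 0, so the root lies in [0.5, 1]
h(0.75) = -0.296875 < 0, so the root lies in [0.5, 0.75]
h(0.625) = 0.849609 > 0, so the root lies in [0.625, 0.75]
h(0.6875) = 0.2922 > 0, so the root lies in [0.6875, 0.75]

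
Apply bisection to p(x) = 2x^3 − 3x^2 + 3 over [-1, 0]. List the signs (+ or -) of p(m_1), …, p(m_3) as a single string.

++-

x = -0.5 gives p = 2, positive; keep [-1, -0.5]
x = -0.75 gives p = 0.46875, positive; keep [-1, -0.75]
x = -0.875 gives p = -0.636719, negative; keep [-0.875, -0.75]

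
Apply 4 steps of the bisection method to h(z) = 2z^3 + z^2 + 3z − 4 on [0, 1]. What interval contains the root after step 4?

[0.75, 0.8125]

m = 0.5, h(m) = -2 (−); new bracket [0.5, 1]
m = 0.75, h(m) = -0.34375 (−); new bracket [0.75, 1]
m = 0.875, h(m) = 0.730469 (+); new bracket [0.75, 0.875]
m = 0.8125, h(m) = 0.1704 (+); new bracket [0.75, 0.8125]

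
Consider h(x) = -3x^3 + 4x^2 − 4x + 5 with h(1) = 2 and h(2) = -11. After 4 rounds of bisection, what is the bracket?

midpoint 1.5: h = -2.125 < 0 → [1, 1.5]
midpoint 1.25: h = 0.390625 > 0 → [1.25, 1.5]
midpoint 1.375: h = -0.736328 < 0 → [1.25, 1.375]
midpoint 1.3125: h = -0.1423 < 0 → [1.25, 1.3125]

[1.25, 1.3125]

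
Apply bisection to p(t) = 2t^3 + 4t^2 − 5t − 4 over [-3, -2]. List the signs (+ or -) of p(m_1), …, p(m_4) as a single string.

+-+-

m = -2.5, p(m) = 2.25 (+); new bracket [-3, -2.5]
m = -2.75, p(m) = -1.59375 (−); new bracket [-2.75, -2.5]
m = -2.625, p(m) = 0.511719 (+); new bracket [-2.75, -2.625]
m = -2.6875, p(m) = -0.4937 (−); new bracket [-2.6875, -2.625]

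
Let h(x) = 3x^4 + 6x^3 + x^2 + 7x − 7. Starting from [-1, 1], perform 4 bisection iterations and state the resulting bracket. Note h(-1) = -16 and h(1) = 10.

m = 0, h(m) = -7 (−); new bracket [0, 1]
m = 0.5, h(m) = -2.3125 (−); new bracket [0.5, 1]
m = 0.75, h(m) = 2.292969 (+); new bracket [0.5, 0.75]
m = 0.625, h(m) = -0.3118 (−); new bracket [0.625, 0.75]

[0.625, 0.75]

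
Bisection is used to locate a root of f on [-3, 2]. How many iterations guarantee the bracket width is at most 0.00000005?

27

Width after n steps is 5/2^n. Need 2^n ≥ 5/0.00000005 = 100000000.
2^26 = 67108864 < 100000000 ≤ 2^27 = 134217728, so n = 27.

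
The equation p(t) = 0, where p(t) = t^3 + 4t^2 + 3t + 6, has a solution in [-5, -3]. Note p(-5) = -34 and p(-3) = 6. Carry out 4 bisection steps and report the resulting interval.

[-3.75, -3.625]

midpoint -4: p = -6 < 0 → [-4, -3]
midpoint -3.5: p = 1.625 > 0 → [-4, -3.5]
midpoint -3.75: p = -1.734375 < 0 → [-3.75, -3.5]
midpoint -3.625: p = 0.0527 > 0 → [-3.75, -3.625]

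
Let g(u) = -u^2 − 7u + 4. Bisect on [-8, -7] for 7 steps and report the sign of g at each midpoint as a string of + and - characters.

+----++

u = -7.5 gives g = 0.25, positive; keep [-8, -7.5]
u = -7.75 gives g = -1.8125, negative; keep [-7.75, -7.5]
u = -7.625 gives g = -0.765625, negative; keep [-7.625, -7.5]
u = -7.5625 gives g = -0.2539, negative; keep [-7.5625, -7.5]
u = -7.53125 gives g = -0.001, negative; keep [-7.53125, -7.5]
u = -7.515625 gives g = 0.1248, positive; keep [-7.53125, -7.515625]
u = -7.5234375 gives g = 0.062, positive; keep [-7.53125, -7.5234375]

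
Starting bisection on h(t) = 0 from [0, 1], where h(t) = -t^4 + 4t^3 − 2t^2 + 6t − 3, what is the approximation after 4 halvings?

0.5625

m = 0.5, h(m) = -0.0625 (−); new bracket [0.5, 1]
m = 0.75, h(m) = 1.746094 (+); new bracket [0.5, 0.75]
m = 0.625, h(m) = 0.792725 (+); new bracket [0.5, 0.625]
m = 0.5625, h(m) = 0.354 (+); new bracket [0.5, 0.5625]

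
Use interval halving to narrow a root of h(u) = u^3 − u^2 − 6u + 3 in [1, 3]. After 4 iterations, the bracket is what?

[2.75, 2.875]

midpoint 2: h = -5 < 0 → [2, 3]
midpoint 2.5: h = -2.625 < 0 → [2.5, 3]
midpoint 2.75: h = -0.265625 < 0 → [2.75, 3]
midpoint 2.875: h = 1.248 > 0 → [2.75, 2.875]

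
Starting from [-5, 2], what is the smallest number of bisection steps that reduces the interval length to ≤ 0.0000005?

24

Width after n steps is 7/2^n. Need 2^n ≥ 7/0.0000005 = 14000000.
2^23 = 8388608 < 14000000 ≤ 2^24 = 16777216, so n = 24.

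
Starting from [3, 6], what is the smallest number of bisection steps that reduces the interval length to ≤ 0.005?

10

Width after n steps is 3/2^n. Need 2^n ≥ 3/0.005 = 600.
2^9 = 512 < 600 ≤ 2^10 = 1024, so n = 10.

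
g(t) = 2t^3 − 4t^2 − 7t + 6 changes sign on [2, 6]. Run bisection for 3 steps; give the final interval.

m = 4, g(m) = 42 (+); new bracket [2, 4]
m = 3, g(m) = 3 (+); new bracket [2, 3]
m = 2.5, g(m) = -5.25 (−); new bracket [2.5, 3]

[2.5, 3]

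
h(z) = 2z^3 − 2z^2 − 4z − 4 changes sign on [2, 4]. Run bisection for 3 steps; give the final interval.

h(3) = 20 > 0, so the root lies in [2, 3]
h(2.5) = 4.75 > 0, so the root lies in [2, 2.5]
h(2.25) = -0.34375 < 0, so the root lies in [2.25, 2.5]

[2.25, 2.5]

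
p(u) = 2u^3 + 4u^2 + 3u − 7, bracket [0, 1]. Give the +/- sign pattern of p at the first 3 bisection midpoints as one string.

midpoint 0.5: p = -4.25 < 0 → [0.5, 1]
midpoint 0.75: p = -1.65625 < 0 → [0.75, 1]
midpoint 0.875: p = 0.027344 > 0 → [0.75, 0.875]

--+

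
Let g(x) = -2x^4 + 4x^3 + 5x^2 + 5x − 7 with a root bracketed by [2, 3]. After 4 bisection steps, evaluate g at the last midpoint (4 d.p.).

3.3056

midpoint 2.5: g = 21.125 > 0 → [2.5, 3]
midpoint 2.75: g = 13.367188 > 0 → [2.75, 3]
midpoint 2.875: g = 7.116699 > 0 → [2.875, 3]
midpoint 2.9375: g = 3.3056 > 0 → [2.9375, 3]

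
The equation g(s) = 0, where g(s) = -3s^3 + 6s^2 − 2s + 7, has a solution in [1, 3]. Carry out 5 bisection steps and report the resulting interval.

[2.125, 2.1875]

g(2) = 3 > 0, so the root lies in [2, 3]
g(2.5) = -7.375 < 0, so the root lies in [2, 2.5]
g(2.25) = -1.296875 < 0, so the root lies in [2, 2.25]
g(2.125) = 1.0566 > 0, so the root lies in [2.125, 2.25]
g(2.1875) = -0.0667 < 0, so the root lies in [2.125, 2.1875]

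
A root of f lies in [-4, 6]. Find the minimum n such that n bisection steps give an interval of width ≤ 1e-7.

Width after n steps is 10/2^n. Need 2^n ≥ 10/1e-7 = 100000000.
2^26 = 67108864 < 100000000 ≤ 2^27 = 134217728, so n = 27.

27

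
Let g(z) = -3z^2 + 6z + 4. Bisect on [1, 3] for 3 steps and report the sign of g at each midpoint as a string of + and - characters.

z = 2 gives g = 4, positive; keep [2, 3]
z = 2.5 gives g = 0.25, positive; keep [2.5, 3]
z = 2.75 gives g = -2.1875, negative; keep [2.5, 2.75]

++-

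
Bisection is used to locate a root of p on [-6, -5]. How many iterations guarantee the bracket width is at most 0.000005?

Width after n steps is 1/2^n. Need 2^n ≥ 1/0.000005 = 200000.
2^17 = 131072 < 200000 ≤ 2^18 = 262144, so n = 18.

18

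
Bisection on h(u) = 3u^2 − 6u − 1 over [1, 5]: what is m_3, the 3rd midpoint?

m = 3, h(m) = 8 (+); new bracket [1, 3]
m = 2, h(m) = -1 (−); new bracket [2, 3]
m = 2.5, h(m) = 2.75 (+); new bracket [2, 2.5]

2.5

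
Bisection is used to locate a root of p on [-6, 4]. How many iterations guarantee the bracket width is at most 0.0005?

15

Width after n steps is 10/2^n. Need 2^n ≥ 10/0.0005 = 20000.
2^14 = 16384 < 20000 ≤ 2^15 = 32768, so n = 15.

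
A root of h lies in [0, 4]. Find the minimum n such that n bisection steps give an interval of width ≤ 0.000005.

20

Width after n steps is 4/2^n. Need 2^n ≥ 4/0.000005 = 800000.
2^19 = 524288 < 800000 ≤ 2^20 = 1048576, so n = 20.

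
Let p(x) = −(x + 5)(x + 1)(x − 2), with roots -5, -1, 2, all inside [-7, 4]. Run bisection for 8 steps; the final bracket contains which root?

p(-1.5) = -6.125 < 0, so the root lies in [-7, -1.5]
p(-4.25) = -15.234375 < 0, so the root lies in [-7, -4.25]
p(-5.625) = 22.041016 > 0, so the root lies in [-5.625, -4.25]
p(-4.9375) = -1.7073 < 0, so the root lies in [-5.625, -4.9375]
p(-5.28125) = 8.7674 > 0, so the root lies in [-5.28125, -4.9375]
p(-5.109375) = 3.1954 > 0, so the root lies in [-5.109375, -4.9375]
p(-5.0234375) = 0.6623 > 0, so the root lies in [-5.0234375, -4.9375]
p(-4.98046875) = -0.5427 < 0, so the root lies in [-5.0234375, -4.98046875]

-5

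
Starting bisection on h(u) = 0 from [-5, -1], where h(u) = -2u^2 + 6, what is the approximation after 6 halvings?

h(-3) = -12 < 0, so the root lies in [-3, -1]
h(-2) = -2 < 0, so the root lies in [-2, -1]
h(-1.5) = 1.5 > 0, so the root lies in [-2, -1.5]
h(-1.75) = -0.125 < 0, so the root lies in [-1.75, -1.5]
h(-1.625) = 0.7188 > 0, so the root lies in [-1.75, -1.625]
h(-1.6875) = 0.3047 > 0, so the root lies in [-1.75, -1.6875]

-1.6875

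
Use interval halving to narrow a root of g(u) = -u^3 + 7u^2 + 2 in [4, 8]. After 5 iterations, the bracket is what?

[7, 7.125]

g(6) = 38 > 0, so the root lies in [6, 8]
g(7) = 2 > 0, so the root lies in [7, 8]
g(7.5) = -26.125 < 0, so the root lies in [7, 7.5]
g(7.25) = -11.1406 < 0, so the root lies in [7, 7.25]
g(7.125) = -4.3457 < 0, so the root lies in [7, 7.125]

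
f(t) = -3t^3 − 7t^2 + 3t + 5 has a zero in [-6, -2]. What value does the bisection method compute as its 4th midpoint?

-2.25

t = -4 gives f = 73, positive; keep [-4, -2]
t = -3 gives f = 14, positive; keep [-3, -2]
t = -2.5 gives f = 0.625, positive; keep [-2.5, -2]
t = -2.25 gives f = -3.0156, negative; keep [-2.5, -2.25]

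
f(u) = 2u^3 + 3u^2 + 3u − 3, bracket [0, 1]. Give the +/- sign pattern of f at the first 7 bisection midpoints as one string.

-++-+++

u = 0.5 gives f = -0.5, negative; keep [0.5, 1]
u = 0.75 gives f = 1.78125, positive; keep [0.5, 0.75]
u = 0.625 gives f = 0.535156, positive; keep [0.5, 0.625]
u = 0.5625 gives f = -0.0073, negative; keep [0.5625, 0.625]
u = 0.59375 gives f = 0.2575, positive; keep [0.5625, 0.59375]
u = 0.578125 gives f = 0.1235, positive; keep [0.5625, 0.578125]
u = 0.5703125 gives f = 0.0577, positive; keep [0.5625, 0.5703125]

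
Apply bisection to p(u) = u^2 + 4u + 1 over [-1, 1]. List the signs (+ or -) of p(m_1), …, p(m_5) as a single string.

m = 0, p(m) = 1 (+); new bracket [-1, 0]
m = -0.5, p(m) = -0.75 (−); new bracket [-0.5, 0]
m = -0.25, p(m) = 0.0625 (+); new bracket [-0.5, -0.25]
m = -0.375, p(m) = -0.3594 (−); new bracket [-0.375, -0.25]
m = -0.3125, p(m) = -0.1523 (−); new bracket [-0.3125, -0.25]

+-+--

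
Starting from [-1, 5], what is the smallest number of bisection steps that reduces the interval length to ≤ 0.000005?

Width after n steps is 6/2^n. Need 2^n ≥ 6/0.000005 = 1200000.
2^20 = 1048576 < 1200000 ≤ 2^21 = 2097152, so n = 21.

21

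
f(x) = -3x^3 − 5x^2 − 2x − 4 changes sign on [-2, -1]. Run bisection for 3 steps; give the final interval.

[-1.75, -1.625]

m = -1.5, f(m) = -2.125 (−); new bracket [-2, -1.5]
m = -1.75, f(m) = 0.265625 (+); new bracket [-1.75, -1.5]
m = -1.625, f(m) = -1.080078 (−); new bracket [-1.75, -1.625]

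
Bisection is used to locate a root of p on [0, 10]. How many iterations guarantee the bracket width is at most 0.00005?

Width after n steps is 10/2^n. Need 2^n ≥ 10/0.00005 = 200000.
2^17 = 131072 < 200000 ≤ 2^18 = 262144, so n = 18.

18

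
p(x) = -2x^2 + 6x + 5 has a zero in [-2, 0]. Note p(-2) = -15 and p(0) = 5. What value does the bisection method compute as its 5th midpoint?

-0.6875

p(-1) = -3 < 0, so the root lies in [-1, 0]
p(-0.5) = 1.5 > 0, so the root lies in [-1, -0.5]
p(-0.75) = -0.625 < 0, so the root lies in [-0.75, -0.5]
p(-0.625) = 0.4688 > 0, so the root lies in [-0.75, -0.625]
p(-0.6875) = -0.0703 < 0, so the root lies in [-0.6875, -0.625]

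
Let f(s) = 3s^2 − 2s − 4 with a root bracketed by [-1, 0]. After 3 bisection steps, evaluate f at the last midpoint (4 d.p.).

m = -0.5, f(m) = -2.25 (−); new bracket [-1, -0.5]
m = -0.75, f(m) = -0.8125 (−); new bracket [-1, -0.75]
m = -0.875, f(m) = 0.046875 (+); new bracket [-0.875, -0.75]

0.0469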